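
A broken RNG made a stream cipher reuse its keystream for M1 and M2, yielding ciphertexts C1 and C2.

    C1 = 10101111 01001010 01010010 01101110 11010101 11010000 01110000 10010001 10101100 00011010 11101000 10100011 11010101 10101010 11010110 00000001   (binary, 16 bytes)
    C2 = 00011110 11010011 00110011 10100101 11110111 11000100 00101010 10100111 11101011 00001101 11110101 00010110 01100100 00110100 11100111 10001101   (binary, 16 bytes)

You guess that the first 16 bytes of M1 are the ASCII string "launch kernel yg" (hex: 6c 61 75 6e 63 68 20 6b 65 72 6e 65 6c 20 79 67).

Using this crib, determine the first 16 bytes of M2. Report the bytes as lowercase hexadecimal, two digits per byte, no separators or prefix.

First, C1 ⊕ C2 = (M1 ⊕ K) ⊕ (M2 ⊕ K) = M1 ⊕ M2, so the key drops out. Then M2 = (M1 ⊕ M2) ⊕ M1 over the first 16 bytes.
byte 0: (af ⊕ 1e) ⊕ 6c = b1 ⊕ 6c = dd
byte 1: (4a ⊕ d3) ⊕ 61 = 99 ⊕ 61 = f8
byte 2: (52 ⊕ 33) ⊕ 75 = 61 ⊕ 75 = 14
byte 3: (6e ⊕ a5) ⊕ 6e = cb ⊕ 6e = a5
byte 4: (d5 ⊕ f7) ⊕ 63 = 22 ⊕ 63 = 41
byte 5: (d0 ⊕ c4) ⊕ 68 = 14 ⊕ 68 = 7c
byte 6: (70 ⊕ 2a) ⊕ 20 = 5a ⊕ 20 = 7a
byte 7: (91 ⊕ a7) ⊕ 6b = 36 ⊕ 6b = 5d
byte 8: (ac ⊕ eb) ⊕ 65 = 47 ⊕ 65 = 22
byte 9: (1a ⊕ 0d) ⊕ 72 = 17 ⊕ 72 = 65
byte 10: (e8 ⊕ f5) ⊕ 6e = 1d ⊕ 6e = 73
byte 11: (a3 ⊕ 16) ⊕ 65 = b5 ⊕ 65 = d0
byte 12: (d5 ⊕ 64) ⊕ 6c = b1 ⊕ 6c = dd
byte 13: (aa ⊕ 34) ⊕ 20 = 9e ⊕ 20 = be
byte 14: (d6 ⊕ e7) ⊕ 79 = 31 ⊕ 79 = 48
byte 15: (01 ⊕ 8d) ⊕ 67 = 8c ⊕ 67 = eb

ddf814a5417c7a5d226573d0ddbe48eb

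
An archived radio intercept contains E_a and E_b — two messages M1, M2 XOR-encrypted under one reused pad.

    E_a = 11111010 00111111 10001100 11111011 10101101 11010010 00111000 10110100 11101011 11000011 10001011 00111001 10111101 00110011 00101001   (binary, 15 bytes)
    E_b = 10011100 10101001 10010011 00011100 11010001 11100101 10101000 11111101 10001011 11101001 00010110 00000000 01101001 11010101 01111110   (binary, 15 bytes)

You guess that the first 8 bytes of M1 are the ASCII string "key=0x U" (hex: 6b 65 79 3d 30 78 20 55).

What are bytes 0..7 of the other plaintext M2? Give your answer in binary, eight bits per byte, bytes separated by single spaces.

First, E_a ⊕ E_b = (M1 ⊕ K) ⊕ (M2 ⊕ K) = M1 ⊕ M2, so the key drops out. Then M2 = (M1 ⊕ M2) ⊕ M1 over the first 8 bytes.
byte 0: (fa ⊕ 9c) ⊕ 6b = 66 ⊕ 6b = 0d
byte 1: (3f ⊕ a9) ⊕ 65 = 96 ⊕ 65 = f3
byte 2: (8c ⊕ 93) ⊕ 79 = 1f ⊕ 79 = 66
byte 3: (fb ⊕ 1c) ⊕ 3d = e7 ⊕ 3d = da
byte 4: (ad ⊕ d1) ⊕ 30 = 7c ⊕ 30 = 4c
byte 5: (d2 ⊕ e5) ⊕ 78 = 37 ⊕ 78 = 4f
byte 6: (38 ⊕ a8) ⊕ 20 = 90 ⊕ 20 = b0
byte 7: (b4 ⊕ fd) ⊕ 55 = 49 ⊕ 55 = 1c

00001101 11110011 01100110 11011010 01001100 01001111 10110000 00011100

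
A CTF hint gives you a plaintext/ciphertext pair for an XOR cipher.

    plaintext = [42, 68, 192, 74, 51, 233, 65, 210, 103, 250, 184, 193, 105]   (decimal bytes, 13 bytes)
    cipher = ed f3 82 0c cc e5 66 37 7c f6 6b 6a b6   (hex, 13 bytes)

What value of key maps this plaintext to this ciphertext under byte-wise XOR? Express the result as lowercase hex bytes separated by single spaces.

c7 b7 42 46 ff 0c 27 e5 1b 0c d3 ab df

Since cipher = plaintext ⊕ key, XORing both sides with plaintext gives key = plaintext ⊕ cipher.
byte 0: 00101010 ⊕ 11101101 = 11000111
byte 1: 01000100 ⊕ 11110011 = 10110111
byte 2: 11000000 ⊕ 10000010 = 01000010
byte 3: 01001010 ⊕ 00001100 = 01000110
byte 4: 00110011 ⊕ 11001100 = 11111111
byte 5: 11101001 ⊕ 11100101 = 00001100
byte 6: 01000001 ⊕ 01100110 = 00100111
byte 7: 11010010 ⊕ 00110111 = 11100101
byte 8: 01100111 ⊕ 01111100 = 00011011
byte 9: 11111010 ⊕ 11110110 = 00001100
byte 10: 10111000 ⊕ 01101011 = 11010011
byte 11: 11000001 ⊕ 01101010 = 10101011
byte 12: 01101001 ⊕ 10110110 = 11011111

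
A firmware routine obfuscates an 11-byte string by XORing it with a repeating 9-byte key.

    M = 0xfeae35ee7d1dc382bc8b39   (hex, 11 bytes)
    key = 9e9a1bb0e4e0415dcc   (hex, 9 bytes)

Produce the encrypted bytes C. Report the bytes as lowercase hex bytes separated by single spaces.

The 9-byte key repeats, so the effective keystream is 9e 9a 1b b0 e4 e0 41 5d cc 9e 9a.
byte 0: fe xor 9e = 60
byte 1: ae xor 9a = 34
byte 2: 35 xor 1b = 2e
byte 3: ee xor b0 = 5e
byte 4: 7d xor e4 = 99
byte 5: 1d xor e0 = fd
byte 6: c3 xor 41 = 82
byte 7: 82 xor 5d = df
byte 8: bc xor cc = 70
byte 9: 8b xor 9e = 15
byte 10: 39 xor 9a = a3

60 34 2e 5e 99 fd 82 df 70 15 a3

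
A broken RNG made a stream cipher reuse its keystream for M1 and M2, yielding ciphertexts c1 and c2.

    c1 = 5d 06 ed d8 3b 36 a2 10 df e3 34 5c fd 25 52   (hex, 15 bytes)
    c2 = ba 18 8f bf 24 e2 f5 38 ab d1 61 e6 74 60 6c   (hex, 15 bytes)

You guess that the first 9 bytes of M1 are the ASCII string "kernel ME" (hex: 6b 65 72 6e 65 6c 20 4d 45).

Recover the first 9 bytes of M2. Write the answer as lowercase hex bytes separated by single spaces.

8c 7b 10 09 7a b8 77 65 31

First, c1 ⊕ c2 = (M1 ⊕ K) ⊕ (M2 ⊕ K) = M1 ⊕ M2, so the key drops out. Then M2 = (M1 ⊕ M2) ⊕ M1 over the first 9 bytes.
byte 0: (5d XOR ba) XOR 6b = e7 XOR 6b = 8c
byte 1: (06 XOR 18) XOR 65 = 1e XOR 65 = 7b
byte 2: (ed XOR 8f) XOR 72 = 62 XOR 72 = 10
byte 3: (d8 XOR bf) XOR 6e = 67 XOR 6e = 09
byte 4: (3b XOR 24) XOR 65 = 1f XOR 65 = 7a
byte 5: (36 XOR e2) XOR 6c = d4 XOR 6c = b8
byte 6: (a2 XOR f5) XOR 20 = 57 XOR 20 = 77
byte 7: (10 XOR 38) XOR 4d = 28 XOR 4d = 65
byte 8: (df XOR ab) XOR 45 = 74 XOR 45 = 31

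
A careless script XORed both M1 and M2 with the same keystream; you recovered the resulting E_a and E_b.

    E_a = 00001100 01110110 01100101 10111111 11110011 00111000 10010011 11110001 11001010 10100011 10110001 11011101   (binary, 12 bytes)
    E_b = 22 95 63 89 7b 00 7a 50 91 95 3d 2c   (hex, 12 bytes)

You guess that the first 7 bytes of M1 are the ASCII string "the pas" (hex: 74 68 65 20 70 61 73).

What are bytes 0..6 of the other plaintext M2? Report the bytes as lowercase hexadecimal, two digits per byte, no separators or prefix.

First, E_a ⊕ E_b = (M1 ⊕ K) ⊕ (M2 ⊕ K) = M1 ⊕ M2, so the key drops out. Then M2 = (M1 ⊕ M2) ⊕ M1 over the first 7 bytes.
byte 0: (0c ^ 22) ^ 74 = 2e ^ 74 = 5a
byte 1: (76 ^ 95) ^ 68 = e3 ^ 68 = 8b
byte 2: (65 ^ 63) ^ 65 = 06 ^ 65 = 63
byte 3: (bf ^ 89) ^ 20 = 36 ^ 20 = 16
byte 4: (f3 ^ 7b) ^ 70 = 88 ^ 70 = f8
byte 5: (38 ^ 00) ^ 61 = 38 ^ 61 = 59
byte 6: (93 ^ 7a) ^ 73 = e9 ^ 73 = 9a

5a8b6316f8599a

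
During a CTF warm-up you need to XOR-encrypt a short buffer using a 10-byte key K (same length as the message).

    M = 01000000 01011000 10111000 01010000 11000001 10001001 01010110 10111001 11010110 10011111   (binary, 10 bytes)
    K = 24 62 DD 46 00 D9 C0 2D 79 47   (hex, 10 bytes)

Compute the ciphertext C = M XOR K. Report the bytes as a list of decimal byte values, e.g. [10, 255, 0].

[100, 58, 101, 22, 193, 80, 150, 148, 175, 216]

byte 0:  64 XOR  36 = 100
byte 1:  88 XOR  98 =  58
byte 2: 184 XOR 221 = 101
byte 3:  80 XOR  70 =  22
byte 4: 193 XOR   0 = 193
byte 5: 137 XOR 217 =  80
byte 6:  86 XOR 192 = 150
byte 7: 185 XOR  45 = 148
byte 8: 214 XOR 121 = 175
byte 9: 159 XOR  71 = 216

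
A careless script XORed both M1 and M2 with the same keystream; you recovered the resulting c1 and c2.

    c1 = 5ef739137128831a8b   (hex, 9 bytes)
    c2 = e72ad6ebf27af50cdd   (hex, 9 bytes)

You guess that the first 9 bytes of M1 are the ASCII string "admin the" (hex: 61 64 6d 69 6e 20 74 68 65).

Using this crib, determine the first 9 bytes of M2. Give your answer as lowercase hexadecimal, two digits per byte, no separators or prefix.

First, c1 ⊕ c2 = (M1 ⊕ K) ⊕ (M2 ⊕ K) = M1 ⊕ M2, so the key drops out. Then M2 = (M1 ⊕ M2) ⊕ M1 over the first 9 bytes.
byte 0: (5e xor e7) xor 61 = b9 xor 61 = d8
byte 1: (f7 xor 2a) xor 64 = dd xor 64 = b9
byte 2: (39 xor d6) xor 6d = ef xor 6d = 82
byte 3: (13 xor eb) xor 69 = f8 xor 69 = 91
byte 4: (71 xor f2) xor 6e = 83 xor 6e = ed
byte 5: (28 xor 7a) xor 20 = 52 xor 20 = 72
byte 6: (83 xor f5) xor 74 = 76 xor 74 = 02
byte 7: (1a xor 0c) xor 68 = 16 xor 68 = 7e
byte 8: (8b xor dd) xor 65 = 56 xor 65 = 33

d8b98291ed72027e33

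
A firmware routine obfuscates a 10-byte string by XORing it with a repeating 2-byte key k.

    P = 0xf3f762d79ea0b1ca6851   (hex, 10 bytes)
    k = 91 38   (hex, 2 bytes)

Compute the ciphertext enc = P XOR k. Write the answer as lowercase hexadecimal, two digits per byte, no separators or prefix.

The 2-byte key repeats, so the effective keystream is 91 38 91 38 91 38 91 38 91 38.
byte 0: f3 xor 91 = 62
byte 1: f7 xor 38 = cf
byte 2: 62 xor 91 = f3
byte 3: d7 xor 38 = ef
byte 4: 9e xor 91 = 0f
byte 5: a0 xor 38 = 98
byte 6: b1 xor 91 = 20
byte 7: ca xor 38 = f2
byte 8: 68 xor 91 = f9
byte 9: 51 xor 38 = 69

62cff3ef0f9820f2f969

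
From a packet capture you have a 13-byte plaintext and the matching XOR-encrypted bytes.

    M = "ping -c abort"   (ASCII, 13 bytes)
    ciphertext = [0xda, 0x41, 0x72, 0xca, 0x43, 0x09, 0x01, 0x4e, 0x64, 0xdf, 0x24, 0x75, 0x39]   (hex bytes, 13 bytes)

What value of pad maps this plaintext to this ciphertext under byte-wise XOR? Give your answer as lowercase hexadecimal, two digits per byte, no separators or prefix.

Since ciphertext = M ⊕ pad, XORing both sides with M gives pad = M ⊕ ciphertext.
112 ⊕ 218 = 170
105 ⊕  65 =  40
110 ⊕ 114 =  28
103 ⊕ 202 = 173
 32 ⊕  67 =  99
 45 ⊕   9 =  36
 99 ⊕   1 =  98
 32 ⊕  78 = 110
 97 ⊕ 100 =   5
 98 ⊕ 223 = 189
111 ⊕  36 =  75
114 ⊕ 117 =   7
116 ⊕  57 =  77

aa281cad6324626e05bd4b074d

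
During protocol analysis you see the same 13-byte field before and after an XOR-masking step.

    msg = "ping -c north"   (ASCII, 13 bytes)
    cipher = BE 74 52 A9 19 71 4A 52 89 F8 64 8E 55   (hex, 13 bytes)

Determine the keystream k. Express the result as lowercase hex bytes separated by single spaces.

Since cipher = msg ⊕ k, XORing both sides with msg gives k = msg ⊕ cipher.
70 ^ be = ce
69 ^ 74 = 1d
6e ^ 52 = 3c
67 ^ a9 = ce
20 ^ 19 = 39
2d ^ 71 = 5c
63 ^ 4a = 29
20 ^ 52 = 72
6e ^ 89 = e7
6f ^ f8 = 97
72 ^ 64 = 16
74 ^ 8e = fa
68 ^ 55 = 3d

ce 1d 3c ce 39 5c 29 72 e7 97 16 fa 3d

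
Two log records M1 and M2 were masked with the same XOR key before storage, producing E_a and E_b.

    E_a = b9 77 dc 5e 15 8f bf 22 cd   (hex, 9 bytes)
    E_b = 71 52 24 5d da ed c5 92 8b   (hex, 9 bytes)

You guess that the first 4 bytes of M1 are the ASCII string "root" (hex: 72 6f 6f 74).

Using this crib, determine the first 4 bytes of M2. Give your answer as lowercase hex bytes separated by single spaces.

First, E_a ⊕ E_b = (M1 ⊕ K) ⊕ (M2 ⊕ K) = M1 ⊕ M2, so the key drops out. Then M2 = (M1 ⊕ M2) ⊕ M1 over the first 4 bytes.
byte 0: (b9 xor 71) xor 72 = c8 xor 72 = ba
byte 1: (77 xor 52) xor 6f = 25 xor 6f = 4a
byte 2: (dc xor 24) xor 6f = f8 xor 6f = 97
byte 3: (5e xor 5d) xor 74 = 03 xor 74 = 77

ba 4a 97 77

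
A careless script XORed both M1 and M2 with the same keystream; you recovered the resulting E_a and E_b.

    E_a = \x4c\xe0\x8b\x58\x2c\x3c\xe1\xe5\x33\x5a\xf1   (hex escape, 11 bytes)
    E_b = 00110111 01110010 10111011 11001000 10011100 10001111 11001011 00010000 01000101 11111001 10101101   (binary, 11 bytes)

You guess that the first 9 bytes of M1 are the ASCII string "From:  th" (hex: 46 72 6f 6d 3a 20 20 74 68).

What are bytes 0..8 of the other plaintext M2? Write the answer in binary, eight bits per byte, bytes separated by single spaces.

First, E_a ⊕ E_b = (M1 ⊕ K) ⊕ (M2 ⊕ K) = M1 ⊕ M2, so the key drops out. Then M2 = (M1 ⊕ M2) ⊕ M1 over the first 9 bytes.
byte 0: (4c XOR 37) XOR 46 = 7b XOR 46 = 3d
byte 1: (e0 XOR 72) XOR 72 = 92 XOR 72 = e0
byte 2: (8b XOR bb) XOR 6f = 30 XOR 6f = 5f
byte 3: (58 XOR c8) XOR 6d = 90 XOR 6d = fd
byte 4: (2c XOR 9c) XOR 3a = b0 XOR 3a = 8a
byte 5: (3c XOR 8f) XOR 20 = b3 XOR 20 = 93
byte 6: (e1 XOR cb) XOR 20 = 2a XOR 20 = 0a
byte 7: (e5 XOR 10) XOR 74 = f5 XOR 74 = 81
byte 8: (33 XOR 45) XOR 68 = 76 XOR 68 = 1e

00111101 11100000 01011111 11111101 10001010 10010011 00001010 10000001 00011110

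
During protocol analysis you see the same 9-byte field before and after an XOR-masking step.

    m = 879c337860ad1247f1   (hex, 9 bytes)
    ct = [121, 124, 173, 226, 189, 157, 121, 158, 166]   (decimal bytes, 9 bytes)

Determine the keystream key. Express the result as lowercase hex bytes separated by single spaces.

Since ct = m ⊕ key, XORing both sides with m gives key = m ⊕ ct.
byte 0: 87 XOR 79 = fe
byte 1: 9c XOR 7c = e0
byte 2: 33 XOR ad = 9e
byte 3: 78 XOR e2 = 9a
byte 4: 60 XOR bd = dd
byte 5: ad XOR 9d = 30
byte 6: 12 XOR 79 = 6b
byte 7: 47 XOR 9e = d9
byte 8: f1 XOR a6 = 57

fe e0 9e 9a dd 30 6b d9 57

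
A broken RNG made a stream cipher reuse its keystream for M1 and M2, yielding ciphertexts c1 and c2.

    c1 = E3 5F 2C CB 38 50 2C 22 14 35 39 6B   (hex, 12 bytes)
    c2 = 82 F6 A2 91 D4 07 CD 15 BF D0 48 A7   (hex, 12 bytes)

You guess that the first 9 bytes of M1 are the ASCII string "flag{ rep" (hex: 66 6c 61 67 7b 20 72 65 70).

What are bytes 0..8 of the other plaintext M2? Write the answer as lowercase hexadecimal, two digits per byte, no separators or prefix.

First, c1 ⊕ c2 = (M1 ⊕ K) ⊕ (M2 ⊕ K) = M1 ⊕ M2, so the key drops out. Then M2 = (M1 ⊕ M2) ⊕ M1 over the first 9 bytes.
byte 0: (e3 ⊕ 82) ⊕ 66 = 61 ⊕ 66 = 07
byte 1: (5f ⊕ f6) ⊕ 6c = a9 ⊕ 6c = c5
byte 2: (2c ⊕ a2) ⊕ 61 = 8e ⊕ 61 = ef
byte 3: (cb ⊕ 91) ⊕ 67 = 5a ⊕ 67 = 3d
byte 4: (38 ⊕ d4) ⊕ 7b = ec ⊕ 7b = 97
byte 5: (50 ⊕ 07) ⊕ 20 = 57 ⊕ 20 = 77
byte 6: (2c ⊕ cd) ⊕ 72 = e1 ⊕ 72 = 93
byte 7: (22 ⊕ 15) ⊕ 65 = 37 ⊕ 65 = 52
byte 8: (14 ⊕ bf) ⊕ 70 = ab ⊕ 70 = db

07c5ef3d97779352db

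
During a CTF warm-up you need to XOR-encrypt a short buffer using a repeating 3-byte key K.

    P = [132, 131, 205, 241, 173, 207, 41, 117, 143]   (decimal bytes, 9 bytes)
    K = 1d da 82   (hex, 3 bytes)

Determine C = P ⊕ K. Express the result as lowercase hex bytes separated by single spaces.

The 3-byte key repeats, so the effective keystream is 1d da 82 1d da 82 1d da 82.
byte 0: 10000100 ⊕ 00011101 = 10011001
byte 1: 10000011 ⊕ 11011010 = 01011001
byte 2: 11001101 ⊕ 10000010 = 01001111
byte 3: 11110001 ⊕ 00011101 = 11101100
byte 4: 10101101 ⊕ 11011010 = 01110111
byte 5: 11001111 ⊕ 10000010 = 01001101
byte 6: 00101001 ⊕ 00011101 = 00110100
byte 7: 01110101 ⊕ 11011010 = 10101111
byte 8: 10001111 ⊕ 10000010 = 00001101

99 59 4f ec 77 4d 34 af 0d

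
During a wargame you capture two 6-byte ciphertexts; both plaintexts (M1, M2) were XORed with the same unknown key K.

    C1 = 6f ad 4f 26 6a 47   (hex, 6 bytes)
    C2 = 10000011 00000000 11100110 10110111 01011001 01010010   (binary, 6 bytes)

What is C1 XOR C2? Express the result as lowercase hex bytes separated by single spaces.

ec ad a9 91 33 15

C1 ⊕ C2 = (M1 ⊕ K) ⊕ (M2 ⊕ K) = M1 ⊕ M2 — the shared key cancels under XOR.
6f xor 83 = ec
ad xor 00 = ad
4f xor e6 = a9
26 xor b7 = 91
6a xor 59 = 33
47 xor 52 = 15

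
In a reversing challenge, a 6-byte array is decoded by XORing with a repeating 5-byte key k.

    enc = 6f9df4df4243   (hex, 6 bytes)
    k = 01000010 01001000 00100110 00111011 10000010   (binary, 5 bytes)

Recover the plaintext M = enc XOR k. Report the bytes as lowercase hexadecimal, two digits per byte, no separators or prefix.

The 5-byte key repeats, so the effective keystream is 42 48 26 3b 82 42.
byte 0: 111 xor  66 =  45
byte 1: 157 xor  72 = 213
byte 2: 244 xor  38 = 210
byte 3: 223 xor  59 = 228
byte 4:  66 xor 130 = 192
byte 5:  67 xor  66 =   1

2dd5d2e4c001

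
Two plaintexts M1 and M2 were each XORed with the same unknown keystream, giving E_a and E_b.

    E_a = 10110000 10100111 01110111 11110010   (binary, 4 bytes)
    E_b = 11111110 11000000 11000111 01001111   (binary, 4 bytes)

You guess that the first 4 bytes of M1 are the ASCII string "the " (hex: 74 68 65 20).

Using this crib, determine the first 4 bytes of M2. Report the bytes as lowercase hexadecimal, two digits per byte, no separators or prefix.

3a0fd59d

First, E_a ⊕ E_b = (M1 ⊕ K) ⊕ (M2 ⊕ K) = M1 ⊕ M2, so the key drops out. Then M2 = (M1 ⊕ M2) ⊕ M1 over the first 4 bytes.
byte 0: (b0 xor fe) xor 74 = 4e xor 74 = 3a
byte 1: (a7 xor c0) xor 68 = 67 xor 68 = 0f
byte 2: (77 xor c7) xor 65 = b0 xor 65 = d5
byte 3: (f2 xor 4f) xor 20 = bd xor 20 = 9d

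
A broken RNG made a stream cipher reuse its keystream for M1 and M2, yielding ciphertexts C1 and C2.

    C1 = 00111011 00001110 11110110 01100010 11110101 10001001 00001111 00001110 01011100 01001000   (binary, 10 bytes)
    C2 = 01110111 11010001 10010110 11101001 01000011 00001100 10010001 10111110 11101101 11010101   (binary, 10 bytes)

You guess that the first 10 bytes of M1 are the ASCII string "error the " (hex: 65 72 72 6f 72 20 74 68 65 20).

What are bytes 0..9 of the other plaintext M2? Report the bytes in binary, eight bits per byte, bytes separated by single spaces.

00101001 10101101 00010010 11100100 11000100 10100101 11101010 11011000 11010100 10111101

First, C1 ⊕ C2 = (M1 ⊕ K) ⊕ (M2 ⊕ K) = M1 ⊕ M2, so the key drops out. Then M2 = (M1 ⊕ M2) ⊕ M1 over the first 10 bytes.
byte 0: (3b xor 77) xor 65 = 4c xor 65 = 29
byte 1: (0e xor d1) xor 72 = df xor 72 = ad
byte 2: (f6 xor 96) xor 72 = 60 xor 72 = 12
byte 3: (62 xor e9) xor 6f = 8b xor 6f = e4
byte 4: (f5 xor 43) xor 72 = b6 xor 72 = c4
byte 5: (89 xor 0c) xor 20 = 85 xor 20 = a5
byte 6: (0f xor 91) xor 74 = 9e xor 74 = ea
byte 7: (0e xor be) xor 68 = b0 xor 68 = d8
byte 8: (5c xor ed) xor 65 = b1 xor 65 = d4
byte 9: (48 xor d5) xor 20 = 9d xor 20 = bd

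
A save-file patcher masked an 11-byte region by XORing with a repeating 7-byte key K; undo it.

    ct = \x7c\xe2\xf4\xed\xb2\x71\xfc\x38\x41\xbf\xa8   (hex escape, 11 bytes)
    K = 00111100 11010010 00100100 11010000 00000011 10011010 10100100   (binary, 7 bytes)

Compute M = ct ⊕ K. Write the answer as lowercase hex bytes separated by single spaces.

The 7-byte key repeats, so the effective keystream is 3c d2 24 d0 03 9a a4 3c d2 24 d0.
byte 0: 7c XOR 3c = 40
byte 1: e2 XOR d2 = 30
byte 2: f4 XOR 24 = d0
byte 3: ed XOR d0 = 3d
byte 4: b2 XOR 03 = b1
byte 5: 71 XOR 9a = eb
byte 6: fc XOR a4 = 58
byte 7: 38 XOR 3c = 04
byte 8: 41 XOR d2 = 93
byte 9: bf XOR 24 = 9b
byte 10: a8 XOR d0 = 78

40 30 d0 3d b1 eb 58 04 93 9b 78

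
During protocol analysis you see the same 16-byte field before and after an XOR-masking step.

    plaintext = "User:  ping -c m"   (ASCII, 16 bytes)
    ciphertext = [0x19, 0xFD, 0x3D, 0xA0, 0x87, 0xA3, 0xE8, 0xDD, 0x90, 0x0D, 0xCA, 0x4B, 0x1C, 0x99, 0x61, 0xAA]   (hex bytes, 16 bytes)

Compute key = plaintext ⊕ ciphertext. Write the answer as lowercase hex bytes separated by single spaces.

4c 8e 58 d2 bd 83 c8 ad f9 63 ad 6b 31 fa 41 c7

Since ciphertext = plaintext ⊕ key, XORing both sides with plaintext gives key = plaintext ⊕ ciphertext.
55 xor 19 = 4c
73 xor fd = 8e
65 xor 3d = 58
72 xor a0 = d2
3a xor 87 = bd
20 xor a3 = 83
20 xor e8 = c8
70 xor dd = ad
69 xor 90 = f9
6e xor 0d = 63
67 xor ca = ad
20 xor 4b = 6b
2d xor 1c = 31
63 xor 99 = fa
20 xor 61 = 41
6d xor aa = c7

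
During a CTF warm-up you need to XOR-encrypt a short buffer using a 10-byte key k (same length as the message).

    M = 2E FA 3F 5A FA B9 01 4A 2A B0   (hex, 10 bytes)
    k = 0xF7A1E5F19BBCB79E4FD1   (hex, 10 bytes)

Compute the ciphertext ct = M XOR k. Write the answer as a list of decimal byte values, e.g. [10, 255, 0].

2e ⊕ f7 = d9
fa ⊕ a1 = 5b
3f ⊕ e5 = da
5a ⊕ f1 = ab
fa ⊕ 9b = 61
b9 ⊕ bc = 05
01 ⊕ b7 = b6
4a ⊕ 9e = d4
2a ⊕ 4f = 65
b0 ⊕ d1 = 61

[217, 91, 218, 171, 97, 5, 182, 212, 101, 97]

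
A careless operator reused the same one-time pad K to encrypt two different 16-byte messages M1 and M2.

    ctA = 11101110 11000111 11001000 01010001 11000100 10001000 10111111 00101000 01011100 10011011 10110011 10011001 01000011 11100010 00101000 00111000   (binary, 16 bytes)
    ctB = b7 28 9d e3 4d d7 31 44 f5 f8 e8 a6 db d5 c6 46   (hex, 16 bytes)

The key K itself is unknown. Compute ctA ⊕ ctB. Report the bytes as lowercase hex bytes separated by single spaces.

ctA ⊕ ctB = (M1 ⊕ K) ⊕ (M2 ⊕ K) = M1 ⊕ M2 — the shared key cancels under XOR.
238 ^ 183 =  89
199 ^  40 = 239
200 ^ 157 =  85
 81 ^ 227 = 178
196 ^  77 = 137
136 ^ 215 =  95
191 ^  49 = 142
 40 ^  68 = 108
 92 ^ 245 = 169
155 ^ 248 =  99
179 ^ 232 =  91
153 ^ 166 =  63
 67 ^ 219 = 152
226 ^ 213 =  55
 40 ^ 198 = 238
 56 ^  70 = 126

59 ef 55 b2 89 5f 8e 6c a9 63 5b 3f 98 37 ee 7e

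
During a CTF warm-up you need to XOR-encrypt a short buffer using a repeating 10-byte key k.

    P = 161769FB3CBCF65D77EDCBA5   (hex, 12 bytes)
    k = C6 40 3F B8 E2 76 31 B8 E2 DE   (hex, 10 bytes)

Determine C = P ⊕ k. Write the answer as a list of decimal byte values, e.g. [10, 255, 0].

The 10-byte key repeats, so the effective keystream is c6 40 3f b8 e2 76 31 b8 e2 de c6 40.
byte 0:  22 XOR 198 = 208
byte 1:  23 XOR  64 =  87
byte 2: 105 XOR  63 =  86
byte 3: 251 XOR 184 =  67
byte 4:  60 XOR 226 = 222
byte 5: 188 XOR 118 = 202
byte 6: 246 XOR  49 = 199
byte 7:  93 XOR 184 = 229
byte 8: 119 XOR 226 = 149
byte 9: 237 XOR 222 =  51
byte 10: 203 XOR 198 =  13
byte 11: 165 XOR  64 = 229

[208, 87, 86, 67, 222, 202, 199, 229, 149, 51, 13, 229]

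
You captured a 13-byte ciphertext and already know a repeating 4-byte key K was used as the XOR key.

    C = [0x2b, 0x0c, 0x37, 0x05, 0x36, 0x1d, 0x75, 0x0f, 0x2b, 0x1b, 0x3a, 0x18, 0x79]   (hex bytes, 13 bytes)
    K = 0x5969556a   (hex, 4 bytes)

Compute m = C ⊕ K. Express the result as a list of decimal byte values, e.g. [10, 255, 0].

The 4-byte key repeats, so the effective keystream is 59 69 55 6a 59 69 55 6a 59 69 55 6a 59.
byte 0: 2b ^ 59 = 72
byte 1: 0c ^ 69 = 65
byte 2: 37 ^ 55 = 62
byte 3: 05 ^ 6a = 6f
byte 4: 36 ^ 59 = 6f
byte 5: 1d ^ 69 = 74
byte 6: 75 ^ 55 = 20
byte 7: 0f ^ 6a = 65
byte 8: 2b ^ 59 = 72
byte 9: 1b ^ 69 = 72
byte 10: 3a ^ 55 = 6f
byte 11: 18 ^ 6a = 72
byte 12: 79 ^ 59 = 20

[114, 101, 98, 111, 111, 116, 32, 101, 114, 114, 111, 114, 32]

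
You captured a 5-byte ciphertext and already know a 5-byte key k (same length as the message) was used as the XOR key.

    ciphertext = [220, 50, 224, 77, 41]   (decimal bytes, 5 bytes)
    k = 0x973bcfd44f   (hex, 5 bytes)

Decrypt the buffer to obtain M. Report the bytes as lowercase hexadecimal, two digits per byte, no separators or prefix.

4b092f9966

byte 0: 11011100 xor 10010111 = 01001011
byte 1: 00110010 xor 00111011 = 00001001
byte 2: 11100000 xor 11001111 = 00101111
byte 3: 01001101 xor 11010100 = 10011001
byte 4: 00101001 xor 01001111 = 01100110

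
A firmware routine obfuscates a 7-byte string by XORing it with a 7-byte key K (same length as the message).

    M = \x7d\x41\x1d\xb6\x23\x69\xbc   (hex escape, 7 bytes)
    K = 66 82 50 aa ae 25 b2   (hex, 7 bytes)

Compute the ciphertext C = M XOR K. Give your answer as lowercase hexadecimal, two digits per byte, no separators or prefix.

1bc34d1c8d4c0e

byte 0: 7d ^ 66 = 1b
byte 1: 41 ^ 82 = c3
byte 2: 1d ^ 50 = 4d
byte 3: b6 ^ aa = 1c
byte 4: 23 ^ ae = 8d
byte 5: 69 ^ 25 = 4c
byte 6: bc ^ b2 = 0e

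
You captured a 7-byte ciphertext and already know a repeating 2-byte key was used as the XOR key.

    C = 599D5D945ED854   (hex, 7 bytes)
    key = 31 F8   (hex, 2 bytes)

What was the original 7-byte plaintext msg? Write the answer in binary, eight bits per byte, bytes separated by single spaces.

01101000 01100101 01101100 01101100 01101111 00100000 01100101

The 2-byte key repeats, so the effective keystream is 31 f8 31 f8 31 f8 31.
byte 0: 01011001 xor 00110001 = 01101000
byte 1: 10011101 xor 11111000 = 01100101
byte 2: 01011101 xor 00110001 = 01101100
byte 3: 10010100 xor 11111000 = 01101100
byte 4: 01011110 xor 00110001 = 01101111
byte 5: 11011000 xor 11111000 = 00100000
byte 6: 01010100 xor 00110001 = 01100101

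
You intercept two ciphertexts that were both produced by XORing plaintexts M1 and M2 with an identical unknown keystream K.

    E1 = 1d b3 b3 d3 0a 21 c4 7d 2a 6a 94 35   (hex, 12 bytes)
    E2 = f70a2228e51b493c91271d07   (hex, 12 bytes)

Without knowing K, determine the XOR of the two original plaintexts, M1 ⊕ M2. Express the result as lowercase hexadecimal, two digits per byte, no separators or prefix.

eab991fbef3a8d41bb4d8932

E1 ⊕ E2 = (M1 ⊕ K) ⊕ (M2 ⊕ K) = M1 ⊕ M2 — the shared key cancels under XOR.
1d ^ f7 = ea
b3 ^ 0a = b9
b3 ^ 22 = 91
d3 ^ 28 = fb
0a ^ e5 = ef
21 ^ 1b = 3a
c4 ^ 49 = 8d
7d ^ 3c = 41
2a ^ 91 = bb
6a ^ 27 = 4d
94 ^ 1d = 89
35 ^ 07 = 32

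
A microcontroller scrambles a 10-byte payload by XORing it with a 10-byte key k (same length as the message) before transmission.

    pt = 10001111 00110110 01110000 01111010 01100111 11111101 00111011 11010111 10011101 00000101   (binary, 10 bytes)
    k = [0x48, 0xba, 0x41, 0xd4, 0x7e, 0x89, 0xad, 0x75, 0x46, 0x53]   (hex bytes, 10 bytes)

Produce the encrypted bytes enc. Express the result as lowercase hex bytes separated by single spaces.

XOR is its own inverse, so applying the key byte-wise gives the result directly.
8f XOR 48 = c7
36 XOR ba = 8c
70 XOR 41 = 31
7a XOR d4 = ae
67 XOR 7e = 19
fd XOR 89 = 74
3b XOR ad = 96
d7 XOR 75 = a2
9d XOR 46 = db
05 XOR 53 = 56

c7 8c 31 ae 19 74 96 a2 db 56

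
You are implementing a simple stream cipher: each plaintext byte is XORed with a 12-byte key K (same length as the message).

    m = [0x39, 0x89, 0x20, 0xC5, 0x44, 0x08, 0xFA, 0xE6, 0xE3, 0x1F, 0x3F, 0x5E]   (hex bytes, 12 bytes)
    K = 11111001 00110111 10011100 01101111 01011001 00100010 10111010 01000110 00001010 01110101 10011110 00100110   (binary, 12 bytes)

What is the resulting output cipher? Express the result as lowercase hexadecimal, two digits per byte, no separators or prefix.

c0bebcaa1d2a40a0e96aa178

XOR is its own inverse, so applying the key byte-wise gives the result directly.
 57 ^ 249 = 192
137 ^  55 = 190
 32 ^ 156 = 188
197 ^ 111 = 170
 68 ^  89 =  29
  8 ^  34 =  42
250 ^ 186 =  64
230 ^  70 = 160
227 ^  10 = 233
 31 ^ 117 = 106
 63 ^ 158 = 161
 94 ^  38 = 120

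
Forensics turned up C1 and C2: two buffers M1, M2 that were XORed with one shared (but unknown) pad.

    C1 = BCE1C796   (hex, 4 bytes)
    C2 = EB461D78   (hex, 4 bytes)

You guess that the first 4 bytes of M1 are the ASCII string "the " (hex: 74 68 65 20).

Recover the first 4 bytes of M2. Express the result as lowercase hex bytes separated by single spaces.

23 cf bf ce

First, C1 ⊕ C2 = (M1 ⊕ K) ⊕ (M2 ⊕ K) = M1 ⊕ M2, so the key drops out. Then M2 = (M1 ⊕ M2) ⊕ M1 over the first 4 bytes.
byte 0: (bc ⊕ eb) ⊕ 74 = 57 ⊕ 74 = 23
byte 1: (e1 ⊕ 46) ⊕ 68 = a7 ⊕ 68 = cf
byte 2: (c7 ⊕ 1d) ⊕ 65 = da ⊕ 65 = bf
byte 3: (96 ⊕ 78) ⊕ 20 = ee ⊕ 20 = ce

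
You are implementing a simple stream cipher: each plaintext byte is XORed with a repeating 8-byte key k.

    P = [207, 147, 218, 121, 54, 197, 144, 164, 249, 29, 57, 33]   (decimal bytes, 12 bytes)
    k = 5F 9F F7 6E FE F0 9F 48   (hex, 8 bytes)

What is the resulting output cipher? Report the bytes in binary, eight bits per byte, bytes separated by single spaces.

The 8-byte key repeats, so the effective keystream is 5f 9f f7 6e fe f0 9f 48 5f 9f f7 6e.
byte 0: 207 ^  95 = 144
byte 1: 147 ^ 159 =  12
byte 2: 218 ^ 247 =  45
byte 3: 121 ^ 110 =  23
byte 4:  54 ^ 254 = 200
byte 5: 197 ^ 240 =  53
byte 6: 144 ^ 159 =  15
byte 7: 164 ^  72 = 236
byte 8: 249 ^  95 = 166
byte 9:  29 ^ 159 = 130
byte 10:  57 ^ 247 = 206
byte 11:  33 ^ 110 =  79

10010000 00001100 00101101 00010111 11001000 00110101 00001111 11101100 10100110 10000010 11001110 01001111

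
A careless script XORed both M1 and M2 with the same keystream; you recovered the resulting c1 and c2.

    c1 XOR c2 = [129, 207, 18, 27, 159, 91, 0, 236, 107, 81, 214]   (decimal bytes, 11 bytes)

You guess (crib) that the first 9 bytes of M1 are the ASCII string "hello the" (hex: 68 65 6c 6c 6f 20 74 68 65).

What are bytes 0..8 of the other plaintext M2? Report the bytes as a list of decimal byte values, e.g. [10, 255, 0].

Since c1 ⊕ c2 = M1 ⊕ M2, XORing with the guessed M1 bytes yields the corresponding M2 bytes: M2 = (c1 ⊕ c2) ⊕ M1.
129 XOR 104 = 233
207 XOR 101 = 170
 18 XOR 108 = 126
 27 XOR 108 = 119
159 XOR 111 = 240
 91 XOR  32 = 123
  0 XOR 116 = 116
236 XOR 104 = 132
107 XOR 101 =  14

[233, 170, 126, 119, 240, 123, 116, 132, 14]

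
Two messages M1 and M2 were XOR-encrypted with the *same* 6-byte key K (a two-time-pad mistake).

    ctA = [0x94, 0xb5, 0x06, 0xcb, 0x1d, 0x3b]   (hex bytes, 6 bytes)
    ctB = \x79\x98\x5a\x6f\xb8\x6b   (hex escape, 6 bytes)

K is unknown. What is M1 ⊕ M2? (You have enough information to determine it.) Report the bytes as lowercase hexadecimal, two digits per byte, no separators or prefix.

ctA ⊕ ctB = (M1 ⊕ K) ⊕ (M2 ⊕ K) = M1 ⊕ M2 — the shared key cancels under XOR.
10010100 ⊕ 01111001 = 11101101
10110101 ⊕ 10011000 = 00101101
00000110 ⊕ 01011010 = 01011100
11001011 ⊕ 01101111 = 10100100
00011101 ⊕ 10111000 = 10100101
00111011 ⊕ 01101011 = 01010000

ed2d5ca4a550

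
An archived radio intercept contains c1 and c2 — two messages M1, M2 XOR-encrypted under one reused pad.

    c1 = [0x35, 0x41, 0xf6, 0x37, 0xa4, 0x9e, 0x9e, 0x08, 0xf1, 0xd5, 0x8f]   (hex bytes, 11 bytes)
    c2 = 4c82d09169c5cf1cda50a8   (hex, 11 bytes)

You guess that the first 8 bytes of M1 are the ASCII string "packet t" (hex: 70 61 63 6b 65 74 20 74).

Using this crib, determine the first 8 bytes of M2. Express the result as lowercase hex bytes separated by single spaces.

First, c1 ⊕ c2 = (M1 ⊕ K) ⊕ (M2 ⊕ K) = M1 ⊕ M2, so the key drops out. Then M2 = (M1 ⊕ M2) ⊕ M1 over the first 8 bytes.
byte 0: (35 ^ 4c) ^ 70 = 79 ^ 70 = 09
byte 1: (41 ^ 82) ^ 61 = c3 ^ 61 = a2
byte 2: (f6 ^ d0) ^ 63 = 26 ^ 63 = 45
byte 3: (37 ^ 91) ^ 6b = a6 ^ 6b = cd
byte 4: (a4 ^ 69) ^ 65 = cd ^ 65 = a8
byte 5: (9e ^ c5) ^ 74 = 5b ^ 74 = 2f
byte 6: (9e ^ cf) ^ 20 = 51 ^ 20 = 71
byte 7: (08 ^ 1c) ^ 74 = 14 ^ 74 = 60

09 a2 45 cd a8 2f 71 60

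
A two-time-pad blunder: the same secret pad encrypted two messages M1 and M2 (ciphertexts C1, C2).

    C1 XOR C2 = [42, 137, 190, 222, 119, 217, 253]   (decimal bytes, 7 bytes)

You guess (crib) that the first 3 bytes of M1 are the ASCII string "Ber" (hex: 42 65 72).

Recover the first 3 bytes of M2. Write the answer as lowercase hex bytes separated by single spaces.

68 ec cc

Since C1 ⊕ C2 = M1 ⊕ M2, XORing with the guessed M1 bytes yields the corresponding M2 bytes: M2 = (C1 ⊕ C2) ⊕ M1.
byte 0: 2a ^ 42 = 68
byte 1: 89 ^ 65 = ec
byte 2: be ^ 72 = cc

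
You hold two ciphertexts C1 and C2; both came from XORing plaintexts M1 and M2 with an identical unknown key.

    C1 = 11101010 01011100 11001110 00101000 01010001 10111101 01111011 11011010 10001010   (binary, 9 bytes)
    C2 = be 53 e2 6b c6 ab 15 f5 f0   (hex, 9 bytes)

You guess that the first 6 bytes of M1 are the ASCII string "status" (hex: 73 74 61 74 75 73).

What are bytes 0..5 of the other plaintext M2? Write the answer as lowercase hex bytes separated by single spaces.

First, C1 ⊕ C2 = (M1 ⊕ K) ⊕ (M2 ⊕ K) = M1 ⊕ M2, so the key drops out. Then M2 = (M1 ⊕ M2) ⊕ M1 over the first 6 bytes.
byte 0: (ea ⊕ be) ⊕ 73 = 54 ⊕ 73 = 27
byte 1: (5c ⊕ 53) ⊕ 74 = 0f ⊕ 74 = 7b
byte 2: (ce ⊕ e2) ⊕ 61 = 2c ⊕ 61 = 4d
byte 3: (28 ⊕ 6b) ⊕ 74 = 43 ⊕ 74 = 37
byte 4: (51 ⊕ c6) ⊕ 75 = 97 ⊕ 75 = e2
byte 5: (bd ⊕ ab) ⊕ 73 = 16 ⊕ 73 = 65

27 7b 4d 37 e2 65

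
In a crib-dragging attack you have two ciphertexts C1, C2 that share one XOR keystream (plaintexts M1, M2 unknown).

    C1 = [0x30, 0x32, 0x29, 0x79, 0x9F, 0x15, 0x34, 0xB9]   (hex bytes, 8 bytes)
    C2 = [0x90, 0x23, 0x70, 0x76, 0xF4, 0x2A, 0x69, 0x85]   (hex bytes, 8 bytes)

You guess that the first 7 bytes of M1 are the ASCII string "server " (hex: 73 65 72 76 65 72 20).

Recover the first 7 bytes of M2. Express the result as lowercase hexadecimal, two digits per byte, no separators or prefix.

First, C1 ⊕ C2 = (M1 ⊕ K) ⊕ (M2 ⊕ K) = M1 ⊕ M2, so the key drops out. Then M2 = (M1 ⊕ M2) ⊕ M1 over the first 7 bytes.
byte 0: (30 ⊕ 90) ⊕ 73 = a0 ⊕ 73 = d3
byte 1: (32 ⊕ 23) ⊕ 65 = 11 ⊕ 65 = 74
byte 2: (29 ⊕ 70) ⊕ 72 = 59 ⊕ 72 = 2b
byte 3: (79 ⊕ 76) ⊕ 76 = 0f ⊕ 76 = 79
byte 4: (9f ⊕ f4) ⊕ 65 = 6b ⊕ 65 = 0e
byte 5: (15 ⊕ 2a) ⊕ 72 = 3f ⊕ 72 = 4d
byte 6: (34 ⊕ 69) ⊕ 20 = 5d ⊕ 20 = 7d

d3742b790e4d7d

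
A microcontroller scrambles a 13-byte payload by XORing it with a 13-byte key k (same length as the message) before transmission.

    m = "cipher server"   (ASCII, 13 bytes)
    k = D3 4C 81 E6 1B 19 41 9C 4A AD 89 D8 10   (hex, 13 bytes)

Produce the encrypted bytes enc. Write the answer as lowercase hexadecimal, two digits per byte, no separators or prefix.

b025f18e7e6b61ef2fdfffbd62

byte 0: 63 XOR d3 = b0
byte 1: 69 XOR 4c = 25
byte 2: 70 XOR 81 = f1
byte 3: 68 XOR e6 = 8e
byte 4: 65 XOR 1b = 7e
byte 5: 72 XOR 19 = 6b
byte 6: 20 XOR 41 = 61
byte 7: 73 XOR 9c = ef
byte 8: 65 XOR 4a = 2f
byte 9: 72 XOR ad = df
byte 10: 76 XOR 89 = ff
byte 11: 65 XOR d8 = bd
byte 12: 72 XOR 10 = 62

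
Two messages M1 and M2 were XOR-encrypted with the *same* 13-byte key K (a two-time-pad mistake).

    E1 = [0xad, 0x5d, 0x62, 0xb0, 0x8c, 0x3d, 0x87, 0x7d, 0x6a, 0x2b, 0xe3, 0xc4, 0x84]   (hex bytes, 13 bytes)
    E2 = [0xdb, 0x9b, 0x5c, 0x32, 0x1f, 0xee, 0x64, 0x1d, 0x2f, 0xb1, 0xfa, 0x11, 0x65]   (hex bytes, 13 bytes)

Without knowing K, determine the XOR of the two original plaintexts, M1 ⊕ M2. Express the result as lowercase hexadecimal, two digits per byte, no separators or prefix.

76c63e8293d3e360459a19d5e1

E1 ⊕ E2 = (M1 ⊕ K) ⊕ (M2 ⊕ K) = M1 ⊕ M2 — the shared key cancels under XOR.
ad XOR db = 76
5d XOR 9b = c6
62 XOR 5c = 3e
b0 XOR 32 = 82
8c XOR 1f = 93
3d XOR ee = d3
87 XOR 64 = e3
7d XOR 1d = 60
6a XOR 2f = 45
2b XOR b1 = 9a
e3 XOR fa = 19
c4 XOR 11 = d5
84 XOR 65 = e1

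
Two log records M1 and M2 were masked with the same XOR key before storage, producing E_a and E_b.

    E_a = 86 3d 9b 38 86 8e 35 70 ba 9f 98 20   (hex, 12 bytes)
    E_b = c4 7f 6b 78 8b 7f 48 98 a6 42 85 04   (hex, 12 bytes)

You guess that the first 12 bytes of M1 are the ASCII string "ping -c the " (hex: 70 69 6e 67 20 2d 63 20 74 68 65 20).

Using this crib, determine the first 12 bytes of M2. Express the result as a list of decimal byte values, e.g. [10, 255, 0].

[50, 43, 158, 39, 45, 220, 30, 200, 104, 181, 120, 4]

First, E_a ⊕ E_b = (M1 ⊕ K) ⊕ (M2 ⊕ K) = M1 ⊕ M2, so the key drops out. Then M2 = (M1 ⊕ M2) ⊕ M1 over the first 12 bytes.
byte 0: (86 XOR c4) XOR 70 = 42 XOR 70 = 32
byte 1: (3d XOR 7f) XOR 69 = 42 XOR 69 = 2b
byte 2: (9b XOR 6b) XOR 6e = f0 XOR 6e = 9e
byte 3: (38 XOR 78) XOR 67 = 40 XOR 67 = 27
byte 4: (86 XOR 8b) XOR 20 = 0d XOR 20 = 2d
byte 5: (8e XOR 7f) XOR 2d = f1 XOR 2d = dc
byte 6: (35 XOR 48) XOR 63 = 7d XOR 63 = 1e
byte 7: (70 XOR 98) XOR 20 = e8 XOR 20 = c8
byte 8: (ba XOR a6) XOR 74 = 1c XOR 74 = 68
byte 9: (9f XOR 42) XOR 68 = dd XOR 68 = b5
byte 10: (98 XOR 85) XOR 65 = 1d XOR 65 = 78
byte 11: (20 XOR 04) XOR 20 = 24 XOR 20 = 04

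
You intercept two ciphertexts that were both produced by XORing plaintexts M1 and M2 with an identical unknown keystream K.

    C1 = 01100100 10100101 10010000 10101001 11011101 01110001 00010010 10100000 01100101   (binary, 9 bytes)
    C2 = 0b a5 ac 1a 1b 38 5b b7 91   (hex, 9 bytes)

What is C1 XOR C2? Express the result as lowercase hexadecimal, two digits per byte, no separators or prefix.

6f003cb3c6494917f4

C1 ⊕ C2 = (M1 ⊕ K) ⊕ (M2 ⊕ K) = M1 ⊕ M2 — the shared key cancels under XOR.
64 ⊕ 0b = 6f
a5 ⊕ a5 = 00
90 ⊕ ac = 3c
a9 ⊕ 1a = b3
dd ⊕ 1b = c6
71 ⊕ 38 = 49
12 ⊕ 5b = 49
a0 ⊕ b7 = 17
65 ⊕ 91 = f4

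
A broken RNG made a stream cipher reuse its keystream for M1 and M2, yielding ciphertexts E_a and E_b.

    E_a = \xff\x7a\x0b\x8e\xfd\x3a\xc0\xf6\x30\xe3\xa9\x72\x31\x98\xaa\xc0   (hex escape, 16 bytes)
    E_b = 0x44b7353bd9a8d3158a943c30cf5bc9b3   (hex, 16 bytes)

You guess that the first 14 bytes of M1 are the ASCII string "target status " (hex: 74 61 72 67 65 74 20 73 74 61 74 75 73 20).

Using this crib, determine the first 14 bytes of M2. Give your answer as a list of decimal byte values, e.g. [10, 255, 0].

[207, 172, 76, 210, 65, 230, 51, 144, 206, 22, 225, 55, 141, 227]

First, E_a ⊕ E_b = (M1 ⊕ K) ⊕ (M2 ⊕ K) = M1 ⊕ M2, so the key drops out. Then M2 = (M1 ⊕ M2) ⊕ M1 over the first 14 bytes.
byte 0: (ff ⊕ 44) ⊕ 74 = bb ⊕ 74 = cf
byte 1: (7a ⊕ b7) ⊕ 61 = cd ⊕ 61 = ac
byte 2: (0b ⊕ 35) ⊕ 72 = 3e ⊕ 72 = 4c
byte 3: (8e ⊕ 3b) ⊕ 67 = b5 ⊕ 67 = d2
byte 4: (fd ⊕ d9) ⊕ 65 = 24 ⊕ 65 = 41
byte 5: (3a ⊕ a8) ⊕ 74 = 92 ⊕ 74 = e6
byte 6: (c0 ⊕ d3) ⊕ 20 = 13 ⊕ 20 = 33
byte 7: (f6 ⊕ 15) ⊕ 73 = e3 ⊕ 73 = 90
byte 8: (30 ⊕ 8a) ⊕ 74 = ba ⊕ 74 = ce
byte 9: (e3 ⊕ 94) ⊕ 61 = 77 ⊕ 61 = 16
byte 10: (a9 ⊕ 3c) ⊕ 74 = 95 ⊕ 74 = e1
byte 11: (72 ⊕ 30) ⊕ 75 = 42 ⊕ 75 = 37
byte 12: (31 ⊕ cf) ⊕ 73 = fe ⊕ 73 = 8d
byte 13: (98 ⊕ 5b) ⊕ 20 = c3 ⊕ 20 = e3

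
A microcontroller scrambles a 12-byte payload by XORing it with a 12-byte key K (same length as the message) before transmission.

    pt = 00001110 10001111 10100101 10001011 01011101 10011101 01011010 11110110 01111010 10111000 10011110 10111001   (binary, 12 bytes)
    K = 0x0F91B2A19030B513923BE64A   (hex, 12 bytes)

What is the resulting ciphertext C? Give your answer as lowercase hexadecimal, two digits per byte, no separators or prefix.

011e172acdadefe5e88378f3

XOR is its own inverse, so applying the key byte-wise gives the result directly.
0e XOR 0f = 01
8f XOR 91 = 1e
a5 XOR b2 = 17
8b XOR a1 = 2a
5d XOR 90 = cd
9d XOR 30 = ad
5a XOR b5 = ef
f6 XOR 13 = e5
7a XOR 92 = e8
b8 XOR 3b = 83
9e XOR e6 = 78
b9 XOR 4a = f3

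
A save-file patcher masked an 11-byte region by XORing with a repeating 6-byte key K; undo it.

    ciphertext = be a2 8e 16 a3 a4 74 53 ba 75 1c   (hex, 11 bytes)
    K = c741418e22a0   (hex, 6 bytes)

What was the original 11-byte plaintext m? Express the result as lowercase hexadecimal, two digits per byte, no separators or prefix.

The 6-byte key repeats, so the effective keystream is c7 41 41 8e 22 a0 c7 41 41 8e 22.
byte 0: 10111110 ^ 11000111 = 01111001
byte 1: 10100010 ^ 01000001 = 11100011
byte 2: 10001110 ^ 01000001 = 11001111
byte 3: 00010110 ^ 10001110 = 10011000
byte 4: 10100011 ^ 00100010 = 10000001
byte 5: 10100100 ^ 10100000 = 00000100
byte 6: 01110100 ^ 11000111 = 10110011
byte 7: 01010011 ^ 01000001 = 00010010
byte 8: 10111010 ^ 01000001 = 11111011
byte 9: 01110101 ^ 10001110 = 11111011
byte 10: 00011100 ^ 00100010 = 00111110

79e3cf988104b312fbfb3e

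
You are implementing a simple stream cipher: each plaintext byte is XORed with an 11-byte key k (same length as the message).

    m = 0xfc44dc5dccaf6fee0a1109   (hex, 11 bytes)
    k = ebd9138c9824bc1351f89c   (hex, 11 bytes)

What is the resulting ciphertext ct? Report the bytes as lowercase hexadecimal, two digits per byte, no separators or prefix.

fc XOR eb = 17
44 XOR d9 = 9d
dc XOR 13 = cf
5d XOR 8c = d1
cc XOR 98 = 54
af XOR 24 = 8b
6f XOR bc = d3
ee XOR 13 = fd
0a XOR 51 = 5b
11 XOR f8 = e9
09 XOR 9c = 95

179dcfd1548bd3fd5be995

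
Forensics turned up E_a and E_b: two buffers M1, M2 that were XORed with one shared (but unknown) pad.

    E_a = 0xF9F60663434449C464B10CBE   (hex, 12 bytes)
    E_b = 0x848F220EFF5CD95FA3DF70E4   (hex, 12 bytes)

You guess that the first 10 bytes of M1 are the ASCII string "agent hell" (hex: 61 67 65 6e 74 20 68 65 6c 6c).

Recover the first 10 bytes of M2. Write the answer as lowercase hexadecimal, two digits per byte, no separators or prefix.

1c1e4103c838f8feab02

First, E_a ⊕ E_b = (M1 ⊕ K) ⊕ (M2 ⊕ K) = M1 ⊕ M2, so the key drops out. Then M2 = (M1 ⊕ M2) ⊕ M1 over the first 10 bytes.
byte 0: (f9 XOR 84) XOR 61 = 7d XOR 61 = 1c
byte 1: (f6 XOR 8f) XOR 67 = 79 XOR 67 = 1e
byte 2: (06 XOR 22) XOR 65 = 24 XOR 65 = 41
byte 3: (63 XOR 0e) XOR 6e = 6d XOR 6e = 03
byte 4: (43 XOR ff) XOR 74 = bc XOR 74 = c8
byte 5: (44 XOR 5c) XOR 20 = 18 XOR 20 = 38
byte 6: (49 XOR d9) XOR 68 = 90 XOR 68 = f8
byte 7: (c4 XOR 5f) XOR 65 = 9b XOR 65 = fe
byte 8: (64 XOR a3) XOR 6c = c7 XOR 6c = ab
byte 9: (b1 XOR df) XOR 6c = 6e XOR 6c = 02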